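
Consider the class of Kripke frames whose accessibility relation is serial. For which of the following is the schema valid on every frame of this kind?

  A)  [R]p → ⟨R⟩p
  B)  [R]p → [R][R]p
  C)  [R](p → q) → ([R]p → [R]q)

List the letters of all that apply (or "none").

(A) [R]p → ⟨R⟩p is axiom D, which corresponds to seriality. Every such R is serial — valid.
(B) axiom 4: valid iff R is transitive. Such an R need not be transitive — not valid.
(C) this is just K, valid on every normal frame.

A, C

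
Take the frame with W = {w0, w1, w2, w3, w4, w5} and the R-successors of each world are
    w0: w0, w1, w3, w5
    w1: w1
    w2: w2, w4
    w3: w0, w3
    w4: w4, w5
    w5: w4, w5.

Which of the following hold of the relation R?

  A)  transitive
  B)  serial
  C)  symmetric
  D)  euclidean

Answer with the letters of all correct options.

(A) not transitive: w0 R w5 and w5 R w4 but not w0 R w4.
(B) serial: every world has an R-successor.
(C) not symmetric: w0 R w1 but not w1 R w0.
(D) not euclidean: w0 R w1 and w0 R w0 but not w1 R w0.

B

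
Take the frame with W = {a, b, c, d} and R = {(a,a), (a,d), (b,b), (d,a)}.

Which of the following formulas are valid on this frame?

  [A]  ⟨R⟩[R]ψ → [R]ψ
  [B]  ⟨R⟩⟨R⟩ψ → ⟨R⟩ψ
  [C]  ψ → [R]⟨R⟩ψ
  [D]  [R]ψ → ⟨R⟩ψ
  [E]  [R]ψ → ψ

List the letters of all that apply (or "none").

R is not reflexive: not c R c.
R is symmetric: every R-edge is matched by its reverse.
R is not transitive: d R a and a R d but not d R d.
R is not euclidean: a R d and a R d but not d R d.
R is not serial: c has no R-successor.
(A) ⟨R⟩[R]ψ → [R]ψ is the dual of axiom 5; it is valid on a frame exactly when R is euclidean. R is not euclidean, so not valid.
(B) the dual of axiom 4: valid iff R is transitive. R is not transitive — not valid.
(C) ψ → [R]⟨R⟩ψ is axiom B, which corresponds to symmetry. R is symmetric — valid.
(D) [R]ψ → ⟨R⟩ψ is axiom D, which corresponds to seriality. R is not serial — not valid.
(E) [R]ψ → ψ is axiom T, which corresponds to reflexivity. R is not reflexive — not valid.

C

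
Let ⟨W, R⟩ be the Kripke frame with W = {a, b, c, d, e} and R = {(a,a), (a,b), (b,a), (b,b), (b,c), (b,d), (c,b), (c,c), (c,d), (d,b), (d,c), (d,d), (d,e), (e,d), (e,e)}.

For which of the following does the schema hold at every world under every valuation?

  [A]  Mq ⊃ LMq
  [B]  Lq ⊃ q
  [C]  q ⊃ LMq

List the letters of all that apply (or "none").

R is reflexive: each world relates to itself.
R is symmetric: every R-edge is matched by its reverse.
R is not euclidean: b R a and b R c but not a R c.
(A) Mq ⊃ LMq (axiom 5) characterises the euclidean frames. R is not euclidean — not valid.
(B) Lq ⊃ q (axiom T) characterises the reflexive frames. R is reflexive — valid.
(C) axiom B: valid iff R is symmetric. R is symmetric — valid.

B, C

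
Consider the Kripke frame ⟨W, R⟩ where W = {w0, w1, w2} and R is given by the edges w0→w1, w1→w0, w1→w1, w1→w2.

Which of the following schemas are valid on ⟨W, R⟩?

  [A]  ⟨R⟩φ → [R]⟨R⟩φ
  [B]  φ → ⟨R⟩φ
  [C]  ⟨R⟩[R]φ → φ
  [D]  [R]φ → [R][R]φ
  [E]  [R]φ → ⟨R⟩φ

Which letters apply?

none

R is not reflexive: not w0 R w0.
R is not symmetric: w1 R w2 but not w2 R w1.
R is not transitive: w0 R w1 and w1 R w0 but not w0 R w0.
R is not euclidean: w1 R w0 and w1 R w2 but not w0 R w2.
R is not serial: w2 has no R-successor.
(A) ⟨R⟩φ → [R]⟨R⟩φ is axiom 5, which corresponds to the euclidean property. R is not euclidean — not valid.
(B) the dual of axiom T: valid iff R is reflexive. R is not reflexive — not valid.
(C) ⟨R⟩[R]φ → φ is the dual of axiom B, which corresponds to symmetry. R is not symmetric — not valid.
(D) [R]φ → [R][R]φ is axiom 4, which corresponds to transitivity. R is not transitive — not valid.
(E) axiom D: valid iff R is serial. R is not serial — not valid.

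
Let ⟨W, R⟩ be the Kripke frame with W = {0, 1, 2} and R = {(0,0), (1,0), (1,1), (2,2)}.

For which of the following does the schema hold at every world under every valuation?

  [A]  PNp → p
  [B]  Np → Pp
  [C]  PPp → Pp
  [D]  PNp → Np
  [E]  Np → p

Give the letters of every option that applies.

R is reflexive: each world relates to itself.
R is not symmetric: 1 R 0 but not 0 R 1.
R is transitive: R is closed under composition.
R is not euclidean: 1 R 0 and 1 R 1 but not 0 R 1.
R is serial: every world has an R-successor.
(A) PNp → p (the dual of axiom B) characterises the symmetric frames. R is not symmetric — not valid.
(B) axiom D: valid iff R is serial. R is serial — valid.
(C) PPp → Pp (the dual of axiom 4) characterises the transitive frames. R is transitive — valid.
(D) the dual of axiom 5: valid iff R is euclidean. R is not euclidean — not valid.
(E) Np → p (axiom T) characterises the reflexive frames. R is reflexive — valid.

B, C, E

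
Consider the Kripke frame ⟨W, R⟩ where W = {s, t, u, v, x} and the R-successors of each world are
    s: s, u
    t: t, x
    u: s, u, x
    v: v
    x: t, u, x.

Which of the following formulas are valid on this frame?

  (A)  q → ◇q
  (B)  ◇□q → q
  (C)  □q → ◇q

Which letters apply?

A, B, C

R is reflexive: each world relates to itself.
R is symmetric: every R-edge is matched by its reverse.
R is serial: every world has an R-successor.
(A) q → ◇q (the dual of axiom T) characterises the reflexive frames. R is reflexive — valid.
(B) ◇□q → q is the dual of axiom B; it is valid on a frame exactly when R is symmetric. R is symmetric, so valid.
(C) axiom D: valid iff R is serial. R is serial — valid.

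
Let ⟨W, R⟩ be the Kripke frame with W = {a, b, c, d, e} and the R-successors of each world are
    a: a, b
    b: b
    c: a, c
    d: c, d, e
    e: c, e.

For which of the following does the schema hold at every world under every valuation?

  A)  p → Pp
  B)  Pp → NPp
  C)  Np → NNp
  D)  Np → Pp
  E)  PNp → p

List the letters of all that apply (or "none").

R is reflexive: each world relates to itself.
R is not symmetric: a R b but not b R a.
R is not transitive: c R a and a R b but not c R b.
R is not euclidean: a R b and a R a but not b R a.
R is serial: every world has an R-successor.
(A) the dual of axiom T: valid iff R is reflexive. R is reflexive — valid.
(B) Pp → NPp is axiom 5, which corresponds to the euclidean property. R is not euclidean — not valid.
(C) Np → NNp is axiom 4, which corresponds to transitivity. R is not transitive — not valid.
(D) axiom D: valid iff R is serial. R is serial — valid.
(E) the dual of axiom B: valid iff R is symmetric. R is not symmetric — not valid.

A, D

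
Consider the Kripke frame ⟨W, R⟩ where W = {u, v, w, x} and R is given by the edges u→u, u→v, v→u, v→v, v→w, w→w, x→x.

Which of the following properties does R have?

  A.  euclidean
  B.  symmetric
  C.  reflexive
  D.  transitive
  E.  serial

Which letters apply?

(A) not euclidean: v R u and v R w but not u R w.
(B) not symmetric: v R w but not w R v.
(C) reflexive: each world relates to itself.
(D) not transitive: u R v and v R w but not u R w.
(E) serial: every world has an R-successor.

C, E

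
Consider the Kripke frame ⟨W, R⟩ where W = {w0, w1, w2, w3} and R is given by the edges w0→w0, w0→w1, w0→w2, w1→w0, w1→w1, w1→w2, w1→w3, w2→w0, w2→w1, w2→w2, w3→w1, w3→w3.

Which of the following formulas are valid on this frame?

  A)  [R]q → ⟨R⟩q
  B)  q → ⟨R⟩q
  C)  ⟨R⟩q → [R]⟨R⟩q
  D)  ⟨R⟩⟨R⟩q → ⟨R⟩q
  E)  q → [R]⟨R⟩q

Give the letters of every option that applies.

R is reflexive: each world relates to itself.
R is symmetric: every R-edge is matched by its reverse.
R is not transitive: w0 R w1 and w1 R w3 but not w0 R w3.
R is not euclidean: w1 R w0 and w1 R w3 but not w0 R w3.
R is serial: every world has an R-successor.
(A) [R]q → ⟨R⟩q is axiom D; it is valid on a frame exactly when R is serial. R is serial, so valid.
(B) q → ⟨R⟩q is the dual of axiom T; it is valid on a frame exactly when R is reflexive. R is reflexive, so valid.
(C) ⟨R⟩q → [R]⟨R⟩q (axiom 5) characterises the euclidean frames. R is not euclidean — not valid.
(D) ⟨R⟩⟨R⟩q → ⟨R⟩q is the dual of axiom 4, which corresponds to transitivity. R is not transitive — not valid.
(E) q → [R]⟨R⟩q is axiom B, which corresponds to symmetry. R is symmetric — valid.

A, B, E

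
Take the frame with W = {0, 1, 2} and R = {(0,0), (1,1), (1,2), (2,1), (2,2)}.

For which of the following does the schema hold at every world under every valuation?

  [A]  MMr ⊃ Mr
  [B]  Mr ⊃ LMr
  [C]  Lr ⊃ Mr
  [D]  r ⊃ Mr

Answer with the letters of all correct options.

A, B, C, D

R is reflexive: each world relates to itself.
R is transitive: R is closed under composition.
R is euclidean: any two R-successors of the same world are R-related.
R is serial: every world has an R-successor.
(A) MMr ⊃ Mr (the dual of axiom 4) characterises the transitive frames. R is transitive — valid.
(B) Mr ⊃ LMr is axiom 5; it is valid on a frame exactly when R is euclidean. R is euclidean, so valid.
(C) Lr ⊃ Mr is axiom D, which corresponds to seriality. R is serial — valid.
(D) r ⊃ Mr (the dual of axiom T) characterises the reflexive frames. R is reflexive — valid.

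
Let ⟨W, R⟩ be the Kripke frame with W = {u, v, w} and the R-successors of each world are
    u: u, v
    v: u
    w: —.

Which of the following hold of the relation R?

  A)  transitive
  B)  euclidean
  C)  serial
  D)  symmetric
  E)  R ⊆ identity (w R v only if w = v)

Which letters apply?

D

(A) not transitive: v R u and u R v but not v R v.
(B) not euclidean: u R v and u R v but not v R v.
(C) not serial: w has no R-successor.
(D) symmetric: every R-edge is matched by its reverse.
(E) not ⊆ identity: u R v with u ≠ v.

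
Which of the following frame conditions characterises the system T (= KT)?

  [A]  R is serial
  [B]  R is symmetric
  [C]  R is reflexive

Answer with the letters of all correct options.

(A) this class determines D, not T (= KT).
(B) this class determines KB, not T (= KT).
(C) T (= KT) is sound and complete for exactly this class.

C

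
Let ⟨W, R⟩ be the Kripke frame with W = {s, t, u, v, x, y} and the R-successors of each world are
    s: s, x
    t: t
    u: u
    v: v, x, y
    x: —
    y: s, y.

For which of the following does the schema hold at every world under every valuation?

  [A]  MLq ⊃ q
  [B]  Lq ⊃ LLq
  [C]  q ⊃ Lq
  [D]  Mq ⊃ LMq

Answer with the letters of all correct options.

R is not symmetric: s R x but not x R s.
R is not transitive: v R y and y R s but not v R s.
R is not euclidean: s R x and s R s but not x R s.
R is not a subset of the identity: s R x with s ≠ x.
(A) MLq ⊃ q is the dual of axiom B, which corresponds to symmetry. R is not symmetric — not valid.
(B) Lq ⊃ LLq is axiom 4, which corresponds to transitivity. R is not transitive — not valid.
(C) q ⊃ Lq (equivalent to ◇p→p) corresponds to R being a subset of the identity. Here R ⊄ identity, so not valid.
(D) Mq ⊃ LMq is axiom 5; it is valid on a frame exactly when R is euclidean. R is not euclidean, so not valid.

none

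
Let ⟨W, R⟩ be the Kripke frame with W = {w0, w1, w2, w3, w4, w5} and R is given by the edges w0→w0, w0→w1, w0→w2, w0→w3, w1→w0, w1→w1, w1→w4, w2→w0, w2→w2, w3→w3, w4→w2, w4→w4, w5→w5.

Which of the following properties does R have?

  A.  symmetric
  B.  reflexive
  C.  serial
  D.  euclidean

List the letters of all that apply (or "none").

B, C

(A) not symmetric: w0 R w3 but not w3 R w0.
(B) reflexive: each world relates to itself.
(C) serial: every world has an R-successor.
(D) not euclidean: w0 R w1 and w0 R w2 but not w1 R w2.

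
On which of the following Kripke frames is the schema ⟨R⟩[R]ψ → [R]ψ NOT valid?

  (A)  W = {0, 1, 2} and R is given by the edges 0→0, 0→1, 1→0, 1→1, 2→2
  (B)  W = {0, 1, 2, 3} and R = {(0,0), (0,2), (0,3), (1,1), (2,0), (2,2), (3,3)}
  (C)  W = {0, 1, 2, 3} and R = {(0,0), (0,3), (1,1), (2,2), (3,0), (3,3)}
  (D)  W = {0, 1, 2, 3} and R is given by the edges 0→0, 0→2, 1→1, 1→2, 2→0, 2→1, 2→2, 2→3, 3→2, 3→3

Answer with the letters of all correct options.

B, D

The schema ⟨R⟩[R]ψ → [R]ψ is the dual of axiom 5; it is valid on a frame iff R is euclidean.
(A) R is euclidean (any two R-successors of the same world are R-related), so the schema is valid here.
(B) R is not euclidean (0 R 2 and 0 R 3 but not 2 R 3), so the schema fails here.
(C) R is euclidean (any two R-successors of the same world are R-related), so the schema is valid here.
(D) R is not euclidean (2 R 0 and 2 R 1 but not 0 R 1), so the schema fails here.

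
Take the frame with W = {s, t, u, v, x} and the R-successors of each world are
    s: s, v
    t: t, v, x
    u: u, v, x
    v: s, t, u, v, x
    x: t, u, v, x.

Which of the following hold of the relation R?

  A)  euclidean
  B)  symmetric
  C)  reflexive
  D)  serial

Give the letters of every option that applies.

(A) not euclidean: v R s and v R t but not s R t.
(B) symmetric: every R-edge is matched by its reverse.
(C) reflexive: each world relates to itself.
(D) serial: every world has an R-successor.

B, C, D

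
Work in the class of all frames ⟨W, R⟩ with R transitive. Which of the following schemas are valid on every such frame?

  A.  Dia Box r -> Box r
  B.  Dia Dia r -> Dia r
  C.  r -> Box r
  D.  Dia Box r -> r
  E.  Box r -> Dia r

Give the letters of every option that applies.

B

(A) Dia Box r -> Box r is the dual of axiom 5, which corresponds to the euclidean property. Such an R need not be euclidean — not valid.
(B) Dia Dia r -> Dia r (the dual of axiom 4) characterises the transitive frames. Every such R is transitive — valid.
(C) r -> Box r (equivalent to ◇p→p) corresponds to R being a subset of the identity. Such an R need not be a subset of the identity, so not valid.
(D) Dia Box r -> r (the dual of axiom B) characterises the symmetric frames. Such an R need not be symmetric — not valid.
(E) axiom D: valid iff R is serial. Such an R need not be serial — not valid.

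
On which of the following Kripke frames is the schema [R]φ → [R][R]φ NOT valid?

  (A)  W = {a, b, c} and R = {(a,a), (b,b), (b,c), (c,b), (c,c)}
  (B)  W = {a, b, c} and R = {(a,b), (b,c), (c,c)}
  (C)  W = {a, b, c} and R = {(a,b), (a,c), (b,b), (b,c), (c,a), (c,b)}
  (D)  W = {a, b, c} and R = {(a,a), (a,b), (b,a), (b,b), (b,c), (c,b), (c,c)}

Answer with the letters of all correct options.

The schema [R]φ → [R][R]φ is axiom 4; it is valid on a frame iff R is transitive.
(A) R is transitive (R is closed under composition), so the schema is valid here.
(B) R is not transitive (a R b and b R c but not a R c), so the schema fails here.
(C) R is not transitive (a R c and c R a but not a R a), so the schema fails here.
(D) R is not transitive (a R b and b R c but not a R c), so the schema fails here.

B, C, D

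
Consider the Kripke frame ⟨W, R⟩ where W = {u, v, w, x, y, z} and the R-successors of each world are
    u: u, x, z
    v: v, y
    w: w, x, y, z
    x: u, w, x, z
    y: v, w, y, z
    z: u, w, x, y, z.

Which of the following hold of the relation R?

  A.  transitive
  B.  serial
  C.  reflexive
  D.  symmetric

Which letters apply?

B, C, D

(A) not transitive: u R x and x R w but not u R w.
(B) serial: every world has an R-successor.
(C) reflexive: each world relates to itself.
(D) symmetric: every R-edge is matched by its reverse.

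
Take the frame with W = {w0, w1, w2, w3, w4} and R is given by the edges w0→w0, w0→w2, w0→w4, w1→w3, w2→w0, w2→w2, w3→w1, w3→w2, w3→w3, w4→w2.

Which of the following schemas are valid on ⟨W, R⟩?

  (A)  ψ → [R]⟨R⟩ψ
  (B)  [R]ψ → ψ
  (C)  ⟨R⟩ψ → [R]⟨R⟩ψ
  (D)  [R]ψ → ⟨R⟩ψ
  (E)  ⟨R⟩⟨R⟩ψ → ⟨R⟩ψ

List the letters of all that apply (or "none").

D

R is not reflexive: not w1 R w1.
R is not symmetric: w0 R w4 but not w4 R w0.
R is not transitive: w1 R w3 and w3 R w1 but not w1 R w1.
R is not euclidean: w0 R w2 and w0 R w4 but not w2 R w4.
R is serial: every world has an R-successor.
(A) axiom B: valid iff R is symmetric. R is not symmetric — not valid.
(B) axiom T: valid iff R is reflexive. R is not reflexive — not valid.
(C) ⟨R⟩ψ → [R]⟨R⟩ψ is axiom 5, which corresponds to the euclidean property. R is not euclidean — not valid.
(D) [R]ψ → ⟨R⟩ψ is axiom D; it is valid on a frame exactly when R is serial. R is serial, so valid.
(E) ⟨R⟩⟨R⟩ψ → ⟨R⟩ψ (the dual of axiom 4) characterises the transitive frames. R is not transitive — not valid.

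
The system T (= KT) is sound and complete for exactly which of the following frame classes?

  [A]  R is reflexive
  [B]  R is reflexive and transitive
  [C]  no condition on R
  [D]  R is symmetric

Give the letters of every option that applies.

A

(A) T (= KT) is sound and complete for exactly this class.
(B) this class determines S4, not T (= KT).
(C) this class determines K, not T (= KT).
(D) this class determines KB, not T (= KT).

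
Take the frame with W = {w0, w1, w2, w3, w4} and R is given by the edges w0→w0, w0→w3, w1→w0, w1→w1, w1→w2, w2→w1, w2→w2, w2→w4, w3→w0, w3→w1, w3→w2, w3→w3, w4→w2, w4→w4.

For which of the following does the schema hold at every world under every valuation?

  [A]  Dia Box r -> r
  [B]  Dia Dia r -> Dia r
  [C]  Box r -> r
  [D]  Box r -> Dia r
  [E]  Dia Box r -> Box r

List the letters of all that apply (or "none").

C, D

R is reflexive: each world relates to itself.
R is not symmetric: w1 R w0 but not w0 R w1.
R is not transitive: w0 R w3 and w3 R w1 but not w0 R w1.
R is not euclidean: w1 R w0 and w1 R w1 but not w0 R w1.
R is serial: every world has an R-successor.
(A) Dia Box r -> r (the dual of axiom B) characterises the symmetric frames. R is not symmetric — not valid.
(B) Dia Dia r -> Dia r is the dual of axiom 4; it is valid on a frame exactly when R is transitive. R is not transitive, so not valid.
(C) axiom T: valid iff R is reflexive. R is reflexive — valid.
(D) Box r -> Dia r is axiom D, which corresponds to seriality. R is serial — valid.
(E) Dia Box r -> Box r is the dual of axiom 5; it is valid on a frame exactly when R is euclidean. R is not euclidean, so not valid.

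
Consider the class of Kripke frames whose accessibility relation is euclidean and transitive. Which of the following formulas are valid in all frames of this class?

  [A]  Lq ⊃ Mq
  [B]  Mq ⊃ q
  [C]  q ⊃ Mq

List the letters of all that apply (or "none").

(A) Lq ⊃ Mq (axiom D) characterises the serial frames. Such an R need not be serial — not valid.
(B) Mq ⊃ q is valid only on frames where every R-edge is a self-loop. Such an R need not be a subset of the identity — not valid.
(C) q ⊃ Mq is the dual of axiom T, which corresponds to reflexivity. Such an R need not be reflexive — not valid.

none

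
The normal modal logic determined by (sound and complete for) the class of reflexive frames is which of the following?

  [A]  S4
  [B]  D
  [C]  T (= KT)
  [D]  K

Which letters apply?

(A) S4 is determined by the class of reflexive and transitive frames.
(B) D is determined by the class of serial frames.
(C) T (= KT) is determined by exactly this class.
(D) K is determined by the class of arbitrary frames.

C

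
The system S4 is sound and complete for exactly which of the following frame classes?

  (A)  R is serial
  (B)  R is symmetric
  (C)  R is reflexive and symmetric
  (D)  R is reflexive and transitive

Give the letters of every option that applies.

(A) this class determines D, not S4.
(B) this class determines KB, not S4.
(C) this class determines B (= KTB), not S4.
(D) S4 is sound and complete for exactly this class.

D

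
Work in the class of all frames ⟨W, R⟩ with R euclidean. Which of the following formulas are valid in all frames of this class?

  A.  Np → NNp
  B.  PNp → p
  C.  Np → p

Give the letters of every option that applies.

(A) axiom 4: valid iff R is transitive. Such an R need not be transitive — not valid.
(B) PNp → p is the dual of axiom B, which corresponds to symmetry. Such an R need not be symmetric — not valid.
(C) Np → p (axiom T) characterises the reflexive frames. Such an R need not be reflexive — not valid.

none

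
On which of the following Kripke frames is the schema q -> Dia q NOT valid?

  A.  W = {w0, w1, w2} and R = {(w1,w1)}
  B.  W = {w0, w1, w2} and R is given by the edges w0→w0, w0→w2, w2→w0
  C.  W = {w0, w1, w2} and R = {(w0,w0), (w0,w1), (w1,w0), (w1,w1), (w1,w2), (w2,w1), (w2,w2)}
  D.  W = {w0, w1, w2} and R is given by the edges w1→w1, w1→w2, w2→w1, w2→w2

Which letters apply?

A, B, D

The schema q -> Dia q is the dual of axiom T; it is valid on a frame iff R is reflexive.
(A) R is not reflexive (not w0 R w0), so the schema fails here.
(B) R is not reflexive (not w1 R w1), so the schema fails here.
(C) R is reflexive (each world relates to itself), so the schema is valid here.
(D) R is not reflexive (not w0 R w0), so the schema fails here.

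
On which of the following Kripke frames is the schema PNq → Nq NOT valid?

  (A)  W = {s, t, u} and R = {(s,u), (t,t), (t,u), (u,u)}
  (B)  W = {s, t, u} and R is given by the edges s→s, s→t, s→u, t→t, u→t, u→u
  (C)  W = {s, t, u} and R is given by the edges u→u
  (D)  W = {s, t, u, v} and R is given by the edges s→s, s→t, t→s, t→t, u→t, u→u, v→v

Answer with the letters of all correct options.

A, B, D

The schema PNq → Nq is the dual of axiom 5; it is valid on a frame iff R is euclidean.
(A) R is not euclidean (t R u and t R t but not u R t), so the schema fails here.
(B) R is not euclidean (s R t and s R s but not t R s), so the schema fails here.
(C) R is euclidean (any two R-successors of the same world are R-related), so the schema is valid here.
(D) R is not euclidean (u R t and u R u but not t R u), so the schema fails here.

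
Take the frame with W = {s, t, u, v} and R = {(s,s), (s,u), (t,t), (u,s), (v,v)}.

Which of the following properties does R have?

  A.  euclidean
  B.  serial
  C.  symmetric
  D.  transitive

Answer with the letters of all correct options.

(A) not euclidean: s R u and s R u but not u R u.
(B) serial: every world has an R-successor.
(C) symmetric: every R-edge is matched by its reverse.
(D) not transitive: u R s and s R u but not u R u.

B, C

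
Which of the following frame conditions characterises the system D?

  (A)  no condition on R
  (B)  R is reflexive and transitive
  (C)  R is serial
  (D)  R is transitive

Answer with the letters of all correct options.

(A) this class determines K, not D.
(B) this class determines S4, not D.
(C) D is sound and complete for exactly this class.
(D) this class determines K4, not D.

C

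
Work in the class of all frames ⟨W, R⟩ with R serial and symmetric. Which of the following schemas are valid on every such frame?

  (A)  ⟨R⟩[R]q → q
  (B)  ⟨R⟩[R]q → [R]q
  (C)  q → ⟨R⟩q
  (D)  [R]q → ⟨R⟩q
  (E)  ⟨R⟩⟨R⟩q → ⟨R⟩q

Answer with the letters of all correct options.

A, D

(A) ⟨R⟩[R]q → q is the dual of axiom B; it is valid on a frame exactly when R is symmetric. Every such R is symmetric, so valid.
(B) ⟨R⟩[R]q → [R]q is the dual of axiom 5, which corresponds to the euclidean property. Such an R need not be euclidean — not valid.
(C) q → ⟨R⟩q is the dual of axiom T; it is valid on a frame exactly when R is reflexive. Such an R need not be reflexive, so not valid.
(D) [R]q → ⟨R⟩q (axiom D) characterises the serial frames. Every such R is serial — valid.
(E) ⟨R⟩⟨R⟩q → ⟨R⟩q is the dual of axiom 4; it is valid on a frame exactly when R is transitive. Such an R need not be transitive, so not valid.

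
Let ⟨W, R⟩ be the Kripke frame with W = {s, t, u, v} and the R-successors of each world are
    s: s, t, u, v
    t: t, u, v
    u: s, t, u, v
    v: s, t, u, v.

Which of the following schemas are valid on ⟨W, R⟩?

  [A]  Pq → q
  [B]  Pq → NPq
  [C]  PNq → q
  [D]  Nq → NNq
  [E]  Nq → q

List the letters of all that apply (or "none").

R is reflexive: each world relates to itself.
R is not symmetric: s R t but not t R s.
R is not transitive: t R u and u R s but not t R s.
R is not euclidean: s R t and s R s but not t R s.
R is not a subset of the identity: s R t with s ≠ t.
(A) Pq → q is valid only on frames where every R-edge is a self-loop. Here R ⊄ identity — not valid.
(B) Pq → NPq is axiom 5; it is valid on a frame exactly when R is euclidean. R is not euclidean, so not valid.
(C) the dual of axiom B: valid iff R is symmetric. R is not symmetric — not valid.
(D) Nq → NNq (axiom 4) characterises the transitive frames. R is not transitive — not valid.
(E) Nq → q is axiom T; it is valid on a frame exactly when R is reflexive. R is reflexive, so valid.

E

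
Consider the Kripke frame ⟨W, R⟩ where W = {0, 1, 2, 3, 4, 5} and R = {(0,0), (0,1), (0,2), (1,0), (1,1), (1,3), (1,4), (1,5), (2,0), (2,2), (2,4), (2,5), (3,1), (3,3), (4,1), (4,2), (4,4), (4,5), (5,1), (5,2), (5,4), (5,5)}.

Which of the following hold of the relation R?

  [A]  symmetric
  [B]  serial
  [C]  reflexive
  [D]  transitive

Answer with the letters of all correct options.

(A) symmetric: every R-edge is matched by its reverse.
(B) serial: every world has an R-successor.
(C) reflexive: each world relates to itself.
(D) not transitive: 0 R 1 and 1 R 3 but not 0 R 3.

A, B, C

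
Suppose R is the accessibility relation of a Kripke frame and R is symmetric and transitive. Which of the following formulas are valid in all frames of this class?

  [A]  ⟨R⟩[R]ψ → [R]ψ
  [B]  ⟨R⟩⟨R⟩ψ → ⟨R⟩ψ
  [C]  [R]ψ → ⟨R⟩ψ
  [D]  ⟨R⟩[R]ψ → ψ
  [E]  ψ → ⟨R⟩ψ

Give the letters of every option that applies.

A symmetric transitive relation is euclidean (uRv and uRw give vRu by symmetry, then vRw by transitivity).
(A) ⟨R⟩[R]ψ → [R]ψ (the dual of axiom 5) characterises the euclidean frames. Every such R is euclidean — valid.
(B) the dual of axiom 4: valid iff R is transitive. Every such R is transitive — valid.
(C) axiom D: valid iff R is serial. Such an R need not be serial — not valid.
(D) ⟨R⟩[R]ψ → ψ is the dual of axiom B; it is valid on a frame exactly when R is symmetric. Every such R is symmetric, so valid.
(E) the dual of axiom T: valid iff R is reflexive. Such an R need not be reflexive — not valid.

A, B, D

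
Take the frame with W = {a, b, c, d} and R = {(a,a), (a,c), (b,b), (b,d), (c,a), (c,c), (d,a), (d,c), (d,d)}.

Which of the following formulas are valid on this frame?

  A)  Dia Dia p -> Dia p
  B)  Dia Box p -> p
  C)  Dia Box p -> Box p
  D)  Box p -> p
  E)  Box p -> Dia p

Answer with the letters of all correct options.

R is reflexive: each world relates to itself.
R is not symmetric: b R d but not d R b.
R is not transitive: b R d and d R a but not b R a.
R is not euclidean: b R d and b R b but not d R b.
R is serial: every world has an R-successor.
(A) Dia Dia p -> Dia p (the dual of axiom 4) characterises the transitive frames. R is not transitive — not valid.
(B) Dia Box p -> p is the dual of axiom B; it is valid on a frame exactly when R is symmetric. R is not symmetric, so not valid.
(C) the dual of axiom 5: valid iff R is euclidean. R is not euclidean — not valid.
(D) Box p -> p is axiom T; it is valid on a frame exactly when R is reflexive. R is reflexive, so valid.
(E) Box p -> Dia p is axiom D; it is valid on a frame exactly when R is serial. R is serial, so valid.

D, E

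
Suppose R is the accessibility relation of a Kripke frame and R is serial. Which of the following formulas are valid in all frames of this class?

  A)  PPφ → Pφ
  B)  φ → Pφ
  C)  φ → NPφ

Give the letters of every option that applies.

(A) PPφ → Pφ is the dual of axiom 4, which corresponds to transitivity. Such an R need not be transitive — not valid.
(B) φ → Pφ (the dual of axiom T) characterises the reflexive frames. Such an R need not be reflexive — not valid.
(C) axiom B: valid iff R is symmetric. Such an R need not be symmetric — not valid.

none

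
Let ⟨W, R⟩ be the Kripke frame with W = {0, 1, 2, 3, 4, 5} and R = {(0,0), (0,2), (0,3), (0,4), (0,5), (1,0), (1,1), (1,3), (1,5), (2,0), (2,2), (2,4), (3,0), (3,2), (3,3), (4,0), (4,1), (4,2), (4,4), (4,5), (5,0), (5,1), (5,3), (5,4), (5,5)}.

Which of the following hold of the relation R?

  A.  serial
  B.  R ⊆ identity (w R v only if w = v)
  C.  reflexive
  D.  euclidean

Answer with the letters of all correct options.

(A) serial: every world has an R-successor.
(B) not ⊆ identity: 0 R 2 with 0 ≠ 2.
(C) reflexive: each world relates to itself.
(D) not euclidean: 0 R 2 and 0 R 3 but not 2 R 3.

A, C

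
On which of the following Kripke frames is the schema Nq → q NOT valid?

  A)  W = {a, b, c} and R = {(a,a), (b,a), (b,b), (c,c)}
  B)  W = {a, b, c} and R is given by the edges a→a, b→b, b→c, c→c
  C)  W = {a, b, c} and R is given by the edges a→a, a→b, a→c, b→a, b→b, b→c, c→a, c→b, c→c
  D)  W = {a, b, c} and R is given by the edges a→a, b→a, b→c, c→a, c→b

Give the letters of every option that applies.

D

The schema Nq → q is axiom T; it is valid on a frame iff R is reflexive.
(A) R is reflexive (each world relates to itself), so the schema is valid here.
(B) R is reflexive (each world relates to itself), so the schema is valid here.
(C) R is reflexive (each world relates to itself), so the schema is valid here.
(D) R is not reflexive (not b R b), so the schema fails here.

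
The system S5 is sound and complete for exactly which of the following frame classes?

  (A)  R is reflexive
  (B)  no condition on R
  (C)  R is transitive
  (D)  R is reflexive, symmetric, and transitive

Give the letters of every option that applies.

(A) this class determines T (= KT), not S5.
(B) this class determines K, not S5.
(C) this class determines K4, not S5.
(D) S5 is sound and complete for exactly this class.

D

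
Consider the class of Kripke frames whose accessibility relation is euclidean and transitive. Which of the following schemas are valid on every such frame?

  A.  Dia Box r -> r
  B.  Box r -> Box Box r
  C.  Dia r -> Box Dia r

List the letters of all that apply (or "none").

B, C

(A) Dia Box r -> r is the dual of axiom B; it is valid on a frame exactly when R is symmetric. Such an R need not be symmetric, so not valid.
(B) axiom 4: valid iff R is transitive. Every such R is transitive — valid.
(C) Dia r -> Box Dia r is axiom 5, which corresponds to the euclidean property. Every such R is euclidean — valid.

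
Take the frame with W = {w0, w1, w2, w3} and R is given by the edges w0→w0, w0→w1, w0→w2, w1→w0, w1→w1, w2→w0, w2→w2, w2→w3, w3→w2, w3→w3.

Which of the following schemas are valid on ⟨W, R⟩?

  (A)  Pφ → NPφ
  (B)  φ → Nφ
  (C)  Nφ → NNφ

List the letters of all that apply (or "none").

R is not transitive: w0 R w2 and w2 R w3 but not w0 R w3.
R is not euclidean: w0 R w1 and w0 R w2 but not w1 R w2.
R is not a subset of the identity: w0 R w1 with w0 ≠ w1.
(A) Pφ → NPφ is axiom 5, which corresponds to the euclidean property. R is not euclidean — not valid.
(B) φ → Nφ is equivalent to ◇p→p; it holds exactly when R ⊆ identity. Here R ⊄ identity — not valid.
(C) axiom 4: valid iff R is transitive. R is not transitive — not valid.

none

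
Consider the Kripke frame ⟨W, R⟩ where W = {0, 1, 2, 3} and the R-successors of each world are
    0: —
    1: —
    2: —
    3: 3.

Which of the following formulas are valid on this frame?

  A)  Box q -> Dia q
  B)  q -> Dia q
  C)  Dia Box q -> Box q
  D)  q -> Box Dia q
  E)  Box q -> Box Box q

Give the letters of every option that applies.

C, D, E

R is not reflexive: not 0 R 0.
R is symmetric: every R-edge is matched by its reverse.
R is transitive: R is closed under composition.
R is euclidean: any two R-successors of the same world are R-related.
R is not serial: 0 has no R-successor.
(A) Box q -> Dia q (axiom D) characterises the serial frames. R is not serial — not valid.
(B) q -> Dia q is the dual of axiom T; it is valid on a frame exactly when R is reflexive. R is not reflexive, so not valid.
(C) Dia Box q -> Box q (the dual of axiom 5) characterises the euclidean frames. R is euclidean — valid.
(D) q -> Box Dia q is axiom B, which corresponds to symmetry. R is symmetric — valid.
(E) Box q -> Box Box q is axiom 4, which corresponds to transitivity. R is transitive — valid.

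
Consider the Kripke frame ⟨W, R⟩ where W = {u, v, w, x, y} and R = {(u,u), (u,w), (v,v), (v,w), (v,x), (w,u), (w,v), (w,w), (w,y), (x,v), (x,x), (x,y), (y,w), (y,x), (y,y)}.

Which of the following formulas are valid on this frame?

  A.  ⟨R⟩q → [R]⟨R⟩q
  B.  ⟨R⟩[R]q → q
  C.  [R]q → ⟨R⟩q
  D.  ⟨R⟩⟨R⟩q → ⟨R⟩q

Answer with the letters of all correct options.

B, C

R is symmetric: every R-edge is matched by its reverse.
R is not transitive: u R w and w R v but not u R v.
R is not euclidean: v R w and v R x but not w R x.
R is serial: every world has an R-successor.
(A) axiom 5: valid iff R is euclidean. R is not euclidean — not valid.
(B) ⟨R⟩[R]q → q (the dual of axiom B) characterises the symmetric frames. R is symmetric — valid.
(C) [R]q → ⟨R⟩q is axiom D, which corresponds to seriality. R is serial — valid.
(D) ⟨R⟩⟨R⟩q → ⟨R⟩q (the dual of axiom 4) characterises the transitive frames. R is not transitive — not valid.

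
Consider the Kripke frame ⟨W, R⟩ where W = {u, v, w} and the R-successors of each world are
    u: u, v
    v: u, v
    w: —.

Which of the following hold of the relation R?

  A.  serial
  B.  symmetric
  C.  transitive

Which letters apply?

B, C

(A) not serial: w has no R-successor.
(B) symmetric: every R-edge is matched by its reverse.
(C) transitive: R is closed under composition.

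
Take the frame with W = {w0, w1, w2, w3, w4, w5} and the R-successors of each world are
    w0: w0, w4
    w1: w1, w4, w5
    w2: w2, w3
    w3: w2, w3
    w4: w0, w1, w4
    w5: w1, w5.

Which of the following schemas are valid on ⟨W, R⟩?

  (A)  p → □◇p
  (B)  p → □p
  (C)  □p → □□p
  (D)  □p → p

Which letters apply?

R is reflexive: each world relates to itself.
R is symmetric: every R-edge is matched by its reverse.
R is not transitive: w0 R w4 and w4 R w1 but not w0 R w1.
R is not a subset of the identity: w0 R w4 with w0 ≠ w4.
(A) axiom B: valid iff R is symmetric. R is symmetric — valid.
(B) p → □p (equivalent to ◇p→p) corresponds to R being a subset of the identity. Here R ⊄ identity, so not valid.
(C) □p → □□p is axiom 4; it is valid on a frame exactly when R is transitive. R is not transitive, so not valid.
(D) axiom T: valid iff R is reflexive. R is reflexive — valid.

A, D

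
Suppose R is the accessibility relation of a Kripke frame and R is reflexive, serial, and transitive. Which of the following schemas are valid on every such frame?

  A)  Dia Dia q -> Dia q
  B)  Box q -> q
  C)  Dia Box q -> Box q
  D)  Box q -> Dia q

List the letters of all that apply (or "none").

(A) Dia Dia q -> Dia q is the dual of axiom 4, which corresponds to transitivity. Every such R is transitive — valid.
(B) Box q -> q is axiom T; it is valid on a frame exactly when R is reflexive. Every such R is reflexive, so valid.
(C) the dual of axiom 5: valid iff R is euclidean. Such an R need not be euclidean — not valid.
(D) axiom D: valid iff R is serial. Every such R is serial — valid.

A, B, D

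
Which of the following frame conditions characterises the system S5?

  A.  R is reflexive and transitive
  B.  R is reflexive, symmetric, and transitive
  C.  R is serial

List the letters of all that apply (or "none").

(A) this class determines S4, not S5.
(B) S5 is sound and complete for exactly this class.
(C) this class determines D, not S5.

B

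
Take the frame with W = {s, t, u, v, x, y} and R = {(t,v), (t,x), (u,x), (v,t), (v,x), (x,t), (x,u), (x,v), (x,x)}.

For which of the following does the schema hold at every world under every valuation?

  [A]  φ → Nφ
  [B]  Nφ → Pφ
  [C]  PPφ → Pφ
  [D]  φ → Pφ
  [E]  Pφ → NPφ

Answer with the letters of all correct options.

R is not reflexive: not s R s.
R is not transitive: t R v and v R t but not t R t.
R is not euclidean: x R t and x R u but not t R u.
R is not serial: s has no R-successor.
R is not a subset of the identity: t R v with t ≠ v.
(A) φ → Nφ is equivalent to ◇p→p; it holds exactly when R ⊆ identity. Here R ⊄ identity — not valid.
(B) Nφ → Pφ (axiom D) characterises the serial frames. R is not serial — not valid.
(C) the dual of axiom 4: valid iff R is transitive. R is not transitive — not valid.
(D) the dual of axiom T: valid iff R is reflexive. R is not reflexive — not valid.
(E) Pφ → NPφ (axiom 5) characterises the euclidean frames. R is not euclidean — not valid.

none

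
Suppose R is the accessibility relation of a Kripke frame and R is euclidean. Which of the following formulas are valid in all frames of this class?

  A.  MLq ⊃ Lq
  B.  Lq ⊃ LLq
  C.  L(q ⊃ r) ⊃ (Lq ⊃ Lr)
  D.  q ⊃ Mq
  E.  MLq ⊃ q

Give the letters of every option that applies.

A, C

(A) MLq ⊃ Lq is the dual of axiom 5; it is valid on a frame exactly when R is euclidean. Every such R is euclidean, so valid.
(B) axiom 4: valid iff R is transitive. Such an R need not be transitive — not valid.
(C) this is just K, valid on every normal frame.
(D) q ⊃ Mq is the dual of axiom T, which corresponds to reflexivity. Such an R need not be reflexive — not valid.
(E) the dual of axiom B: valid iff R is symmetric. Such an R need not be symmetric — not valid.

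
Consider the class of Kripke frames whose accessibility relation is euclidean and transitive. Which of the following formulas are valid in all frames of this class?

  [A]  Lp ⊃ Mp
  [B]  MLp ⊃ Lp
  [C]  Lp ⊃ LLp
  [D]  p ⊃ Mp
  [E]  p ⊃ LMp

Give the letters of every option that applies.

B, C

(A) axiom D: valid iff R is serial. Such an R need not be serial — not valid.
(B) MLp ⊃ Lp is the dual of axiom 5, which corresponds to the euclidean property. Every such R is euclidean — valid.
(C) Lp ⊃ LLp (axiom 4) characterises the transitive frames. Every such R is transitive — valid.
(D) p ⊃ Mp is the dual of axiom T, which corresponds to reflexivity. Such an R need not be reflexive — not valid.
(E) p ⊃ LMp is axiom B; it is valid on a frame exactly when R is symmetric. Such an R need not be symmetric, so not valid.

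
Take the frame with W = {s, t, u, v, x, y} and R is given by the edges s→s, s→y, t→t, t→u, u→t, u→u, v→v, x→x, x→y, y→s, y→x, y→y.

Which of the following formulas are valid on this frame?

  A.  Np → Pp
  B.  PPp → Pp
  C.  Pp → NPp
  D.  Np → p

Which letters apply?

A, D

R is reflexive: each world relates to itself.
R is not transitive: s R y and y R x but not s R x.
R is not euclidean: y R s and y R x but not s R x.
R is serial: every world has an R-successor.
(A) Np → Pp is axiom D; it is valid on a frame exactly when R is serial. R is serial, so valid.
(B) PPp → Pp is the dual of axiom 4, which corresponds to transitivity. R is not transitive — not valid.
(C) Pp → NPp is axiom 5; it is valid on a frame exactly when R is euclidean. R is not euclidean, so not valid.
(D) axiom T: valid iff R is reflexive. R is reflexive — valid.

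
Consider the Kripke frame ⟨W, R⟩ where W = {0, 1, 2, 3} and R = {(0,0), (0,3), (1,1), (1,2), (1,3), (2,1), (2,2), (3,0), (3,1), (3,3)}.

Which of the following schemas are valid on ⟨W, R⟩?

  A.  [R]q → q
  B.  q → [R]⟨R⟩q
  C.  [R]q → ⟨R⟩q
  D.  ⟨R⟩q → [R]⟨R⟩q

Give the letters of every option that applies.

A, B, C

R is reflexive: each world relates to itself.
R is symmetric: every R-edge is matched by its reverse.
R is not euclidean: 1 R 2 and 1 R 3 but not 2 R 3.
R is serial: every world has an R-successor.
(A) [R]q → q (axiom T) characterises the reflexive frames. R is reflexive — valid.
(B) axiom B: valid iff R is symmetric. R is symmetric — valid.
(C) axiom D: valid iff R is serial. R is serial — valid.
(D) ⟨R⟩q → [R]⟨R⟩q is axiom 5; it is valid on a frame exactly when R is euclidean. R is not euclidean, so not valid.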